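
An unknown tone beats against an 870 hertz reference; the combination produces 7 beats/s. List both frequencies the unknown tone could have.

863 Hz or 877 Hz

|f − 870| = 7, so f = 870 ± 7.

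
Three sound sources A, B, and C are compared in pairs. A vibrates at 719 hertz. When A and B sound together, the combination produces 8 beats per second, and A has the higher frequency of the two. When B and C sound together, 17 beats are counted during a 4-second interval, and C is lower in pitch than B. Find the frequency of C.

706.75 Hz

B is below A, so f_B = 719 − 8 = 711 Hz.
B–C: Beat frequency = 17/4 = 4.25 Hz.
C is below B, so f_C = 711 − 4.25 = 706.75 Hz.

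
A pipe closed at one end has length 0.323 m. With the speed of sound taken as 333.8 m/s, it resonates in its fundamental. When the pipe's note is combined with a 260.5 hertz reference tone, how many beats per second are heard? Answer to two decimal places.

2.14 Hz

Closed pipe (odd harmonics): f_n = n·v/(4L) = 1·333.8/(4·0.323) = 258.3591 Hz.
f_beat = |258.3591 − 260.5| = 2.14 Hz.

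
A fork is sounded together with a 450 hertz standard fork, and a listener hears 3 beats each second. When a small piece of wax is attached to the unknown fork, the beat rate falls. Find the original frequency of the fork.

453 Hz

|f − 450| = 3, so the fork was at either 447 Hz or 453 Hz.
Loading a fork with wax lowers its frequency; the adjustment lowers the fork's frequency.
The beat rate fell, so the adjustment moved the fork toward 450 Hz — it must have started above the reference.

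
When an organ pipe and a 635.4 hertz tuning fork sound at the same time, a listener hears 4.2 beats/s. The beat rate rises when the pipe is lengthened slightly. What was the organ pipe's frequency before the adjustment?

631.2 Hz

|f − 635.4| = 4.2, so the organ pipe was at either 631.2 Hz or 639.6 Hz.
A longer pipe has a lower fundamental; the adjustment lowers the organ pipe's frequency.
The beat rate rose, so the adjustment moved the organ pipe further from 635.4 Hz — it was already below the reference.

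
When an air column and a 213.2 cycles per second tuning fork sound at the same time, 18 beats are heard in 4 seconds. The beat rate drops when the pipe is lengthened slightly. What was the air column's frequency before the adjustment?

Beat frequency = 18/4 = 4.5 Hz.
|f − 213.2| = 4.5, so the air column was at either 208.7 Hz or 217.7 Hz.
A longer pipe has a lower fundamental; the adjustment lowers the air column's frequency.
The beat rate fell, so the adjustment moved the air column toward 213.2 Hz — it must have started above the reference.

217.7 Hz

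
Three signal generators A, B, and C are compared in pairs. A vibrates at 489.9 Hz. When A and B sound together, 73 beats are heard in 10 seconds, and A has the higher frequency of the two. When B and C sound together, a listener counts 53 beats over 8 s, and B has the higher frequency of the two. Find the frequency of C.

A–B: Beat frequency = 73/10 = 7.3 Hz.
B is below A, so f_B = 489.9 − 7.3 = 482.6 Hz.
B–C: Beat frequency = 53/8 = 6.625 Hz.
C is below B, so f_C = 482.6 − 6.625 = 475.975 Hz.

475.975 Hz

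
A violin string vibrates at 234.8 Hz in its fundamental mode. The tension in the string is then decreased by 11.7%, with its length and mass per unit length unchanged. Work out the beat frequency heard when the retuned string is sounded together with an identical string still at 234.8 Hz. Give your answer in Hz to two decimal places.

For a string, f ∝ √T, so the new frequency is 234.8·√0.883 = 220.6371 Hz.
f_beat = |220.6371 − 234.8| = 14.16 Hz.

14.16 Hz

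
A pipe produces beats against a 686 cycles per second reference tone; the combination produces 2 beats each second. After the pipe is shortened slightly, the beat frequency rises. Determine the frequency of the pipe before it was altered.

688 Hz

|f − 686| = 2, so the pipe was at either 684 Hz or 688 Hz.
A shorter pipe has a higher fundamental; the adjustment raises the pipe's frequency.
The beat rate rose, so the adjustment moved the pipe further from 686 Hz — it was already above the reference.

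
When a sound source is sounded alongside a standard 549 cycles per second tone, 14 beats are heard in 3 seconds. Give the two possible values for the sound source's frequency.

Beat frequency = 14/3 = 4.6667 Hz.
|f − 549| = 4.6667, so f = 549 ± 4.6667.

544.3333 Hz or 553.6667 Hz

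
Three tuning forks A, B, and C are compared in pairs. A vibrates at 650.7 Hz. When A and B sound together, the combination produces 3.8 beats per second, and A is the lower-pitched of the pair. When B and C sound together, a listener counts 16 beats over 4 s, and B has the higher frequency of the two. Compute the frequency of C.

B is above A, so f_B = 650.7 + 3.8 = 654.5 Hz.
B–C: Beat frequency = 16/4 = 4 Hz.
C is below B, so f_C = 654.5 − 4 = 650.5 Hz.

650.5 Hz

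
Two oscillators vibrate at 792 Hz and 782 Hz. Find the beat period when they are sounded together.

0.100 s

f_beat = |792 − 782| = 10 Hz.
Beat period T = 1 / f_beat = 1 / 10 s.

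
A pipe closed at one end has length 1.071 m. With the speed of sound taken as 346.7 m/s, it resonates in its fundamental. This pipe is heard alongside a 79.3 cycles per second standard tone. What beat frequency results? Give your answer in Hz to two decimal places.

Closed pipe (odd harmonics): f_n = n·v/(4L) = 1·346.7/(4·1.071) = 80.9290 Hz.
f_beat = |80.9290 − 79.3| = 1.63 Hz.

1.63 Hz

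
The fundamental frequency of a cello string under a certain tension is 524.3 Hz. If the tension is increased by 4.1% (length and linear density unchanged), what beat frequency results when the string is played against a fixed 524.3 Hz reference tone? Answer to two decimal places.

For a string, f ∝ √T, so the new frequency is 524.3·√1.041 = 534.9402 Hz.
f_beat = |534.9402 − 524.3| = 10.64 Hz.

10.64 Hz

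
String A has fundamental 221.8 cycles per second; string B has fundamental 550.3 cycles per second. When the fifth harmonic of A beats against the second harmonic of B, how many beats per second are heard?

Fifth harmonic of the first: 5·221.8 = 1109.0 Hz.
Second harmonic of the second: 2·550.3 = 1100.6 Hz.
f_beat = |1109.0 − 1100.6| = 8.4 Hz.

8.4 Hz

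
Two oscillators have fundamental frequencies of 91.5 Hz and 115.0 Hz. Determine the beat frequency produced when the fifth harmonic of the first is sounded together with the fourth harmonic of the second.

Fifth harmonic of the first: 5·91.5 = 457.5 Hz.
Fourth harmonic of the second: 4·115.0 = 460.0 Hz.
f_beat = |457.5 − 460.0| = 2.5 Hz.

2.5 Hz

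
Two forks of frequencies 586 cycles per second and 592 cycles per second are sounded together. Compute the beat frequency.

Beats arise from superposition of two nearby frequencies; the beat rate is |f₁ − f₂|.
|586 − 592| = 6 Hz.

6 Hz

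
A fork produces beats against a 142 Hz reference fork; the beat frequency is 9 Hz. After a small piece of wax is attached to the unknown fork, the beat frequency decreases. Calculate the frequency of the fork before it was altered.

151 Hz

|f − 142| = 9, so the fork was at either 133 Hz or 151 Hz.
Loading a fork with wax lowers its frequency; the adjustment lowers the fork's frequency.
The beat rate fell, so the adjustment moved the fork toward 142 Hz — it must have started above the reference.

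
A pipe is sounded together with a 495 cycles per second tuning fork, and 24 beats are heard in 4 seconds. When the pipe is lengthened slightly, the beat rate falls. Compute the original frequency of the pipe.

Beat frequency = 24/4 = 6 Hz.
|f − 495| = 6, so the pipe was at either 489 Hz or 501 Hz.
A longer pipe has a lower fundamental; the adjustment lowers the pipe's frequency.
The beat rate fell, so the adjustment moved the pipe toward 495 Hz — it must have started above the reference.

501 Hz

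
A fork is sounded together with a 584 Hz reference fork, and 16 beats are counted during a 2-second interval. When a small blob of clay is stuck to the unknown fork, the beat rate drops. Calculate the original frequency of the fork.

592 Hz

Beat frequency = 16/2 = 8 Hz.
|f − 584| = 8, so the fork was at either 576 Hz or 592 Hz.
Adding mass to a fork lowers its frequency; the adjustment lowers the fork's frequency.
The beat rate fell, so the adjustment moved the fork toward 584 Hz — it must have started above the reference.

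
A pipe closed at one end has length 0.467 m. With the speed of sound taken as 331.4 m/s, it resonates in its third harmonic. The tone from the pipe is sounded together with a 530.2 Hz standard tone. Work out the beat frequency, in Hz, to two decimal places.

Closed pipe (odd harmonics): f_n = n·v/(4L) = 3·331.4/(4·0.467) = 532.2270 Hz.
f_beat = |532.2270 − 530.2| = 2.03 Hz.

2.03 Hz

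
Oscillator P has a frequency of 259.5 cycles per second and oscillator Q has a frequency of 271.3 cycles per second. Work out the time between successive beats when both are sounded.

0.085 s

f_beat = |259.5 − 271.3| = 11.8 Hz.
Beat period T = 1 / f_beat = 1 / 11.8 s.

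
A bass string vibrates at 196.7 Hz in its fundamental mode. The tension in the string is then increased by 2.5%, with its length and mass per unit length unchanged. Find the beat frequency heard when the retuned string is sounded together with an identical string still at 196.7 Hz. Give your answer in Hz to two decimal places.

For a string, f ∝ √T, so the new frequency is 196.7·√1.025 = 199.1436 Hz.
f_beat = |199.1436 − 196.7| = 2.44 Hz.

2.44 Hz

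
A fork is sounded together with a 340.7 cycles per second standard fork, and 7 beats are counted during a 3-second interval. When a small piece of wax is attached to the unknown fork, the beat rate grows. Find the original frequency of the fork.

338.3667 Hz

Beat frequency = 7/3 = 2.3333 Hz.
|f − 340.7| = 2.3333, so the fork was at either 338.3667 Hz or 343.0333 Hz.
Loading a fork with wax lowers its frequency; the adjustment lowers the fork's frequency.
The beat rate rose, so the adjustment moved the fork further from 340.7 Hz — it was already below the reference.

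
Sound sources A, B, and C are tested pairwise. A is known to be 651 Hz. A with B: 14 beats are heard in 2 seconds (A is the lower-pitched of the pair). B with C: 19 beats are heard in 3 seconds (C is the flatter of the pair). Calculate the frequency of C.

651.6667 Hz

A–B: Beat frequency = 14/2 = 7 Hz.
B is above A, so f_B = 651 + 7 = 658 Hz.
B–C: Beat frequency = 19/3 = 6.3333 Hz.
C is below B, so f_C = 658 − 6.3333 = 651.6667 Hz.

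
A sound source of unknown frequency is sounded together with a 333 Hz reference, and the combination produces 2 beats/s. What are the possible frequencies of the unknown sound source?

331 Hz or 335 Hz

|f − 333| = 2, so f = 333 ± 2.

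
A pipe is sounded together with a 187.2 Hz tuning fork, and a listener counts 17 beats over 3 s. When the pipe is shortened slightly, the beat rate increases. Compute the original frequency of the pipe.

192.8667 Hz

Beat frequency = 17/3 = 5.6667 Hz.
|f − 187.2| = 5.6667, so the pipe was at either 181.5333 Hz or 192.8667 Hz.
A shorter pipe has a higher fundamental; the adjustment raises the pipe's frequency.
The beat rate rose, so the adjustment moved the pipe further from 187.2 Hz — it was already above the reference.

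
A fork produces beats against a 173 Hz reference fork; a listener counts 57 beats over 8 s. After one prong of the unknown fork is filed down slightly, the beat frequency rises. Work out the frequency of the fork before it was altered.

Beat frequency = 57/8 = 7.125 Hz.
|f − 173| = 7.125, so the fork was at either 165.875 Hz or 180.125 Hz.
Filing a prong removes mass and raises the fork's frequency; the adjustment raises the fork's frequency.
The beat rate rose, so the adjustment moved the fork further from 173 Hz — it was already above the reference.

180.125 Hz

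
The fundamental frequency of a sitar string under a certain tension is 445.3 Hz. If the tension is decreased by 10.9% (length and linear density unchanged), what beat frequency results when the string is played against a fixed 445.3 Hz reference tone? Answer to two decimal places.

For a string, f ∝ √T, so the new frequency is 445.3·√0.891 = 420.3311 Hz.
f_beat = |420.3311 − 445.3| = 24.97 Hz.

24.97 Hz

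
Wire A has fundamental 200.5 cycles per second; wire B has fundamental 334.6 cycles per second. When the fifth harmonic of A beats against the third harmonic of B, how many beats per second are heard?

Fifth harmonic of the first: 5·200.5 = 1002.5 Hz.
Third harmonic of the second: 3·334.6 = 1003.8 Hz.
f_beat = |1002.5 − 1003.8| = 1.3 Hz.

1.3 Hz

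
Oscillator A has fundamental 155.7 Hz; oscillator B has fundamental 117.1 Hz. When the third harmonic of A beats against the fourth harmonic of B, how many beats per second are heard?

Third harmonic of the first: 3·155.7 = 467.1 Hz.
Fourth harmonic of the second: 4·117.1 = 468.4 Hz.
f_beat = |467.1 − 468.4| = 1.3 Hz.

1.3 Hz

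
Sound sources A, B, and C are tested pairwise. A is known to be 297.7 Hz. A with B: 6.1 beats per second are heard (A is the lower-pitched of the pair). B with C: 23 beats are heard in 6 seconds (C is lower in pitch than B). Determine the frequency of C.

B is above A, so f_B = 297.7 + 6.1 = 303.8 Hz.
B–C: Beat frequency = 23/6 = 3.8333 Hz.
C is below B, so f_C = 303.8 − 3.8333 = 299.9667 Hz.

299.9667 Hz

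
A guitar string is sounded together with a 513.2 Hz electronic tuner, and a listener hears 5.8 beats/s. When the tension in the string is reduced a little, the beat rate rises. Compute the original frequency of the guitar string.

|f − 513.2| = 5.8, so the guitar string was at either 507.4 Hz or 519 Hz.
Lower tension means lower frequency; the adjustment lowers the guitar string's frequency.
The beat rate rose, so the adjustment moved the guitar string further from 513.2 Hz — it was already below the reference.

507.4 Hz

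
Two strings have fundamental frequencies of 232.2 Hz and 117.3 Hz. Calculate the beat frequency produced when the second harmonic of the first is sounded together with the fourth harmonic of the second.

4.8 Hz

Second harmonic of the first: 2·232.2 = 464.4 Hz.
Fourth harmonic of the second: 4·117.3 = 469.2 Hz.
f_beat = |464.4 − 469.2| = 4.8 Hz.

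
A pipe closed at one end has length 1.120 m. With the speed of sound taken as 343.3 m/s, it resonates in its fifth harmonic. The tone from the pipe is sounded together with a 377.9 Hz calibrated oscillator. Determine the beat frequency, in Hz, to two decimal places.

Closed pipe (odd harmonics): f_n = n·v/(4L) = 5·343.3/(4·1.120) = 383.1473 Hz.
f_beat = |383.1473 − 377.9| = 5.25 Hz.

5.25 Hz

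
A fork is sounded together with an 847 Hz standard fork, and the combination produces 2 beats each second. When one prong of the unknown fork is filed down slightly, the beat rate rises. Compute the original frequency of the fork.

|f − 847| = 2, so the fork was at either 845 Hz or 849 Hz.
Filing a prong removes mass and raises the fork's frequency; the adjustment raises the fork's frequency.
The beat rate rose, so the adjustment moved the fork further from 847 Hz — it was already above the reference.

849 Hz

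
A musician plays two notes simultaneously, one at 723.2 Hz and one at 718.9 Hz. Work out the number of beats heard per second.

4.3 Hz

The beat frequency equals the magnitude of the frequency difference.
|723.2 − 718.9| = 4.3 Hz.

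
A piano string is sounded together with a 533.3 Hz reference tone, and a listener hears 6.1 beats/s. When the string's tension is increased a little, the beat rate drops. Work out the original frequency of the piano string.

527.2 Hz

|f − 533.3| = 6.1, so the piano string was at either 527.2 Hz or 539.4 Hz.
Higher tension means higher frequency; the adjustment raises the piano string's frequency.
The beat rate fell, so the adjustment moved the piano string toward 533.3 Hz — it must have started below the reference.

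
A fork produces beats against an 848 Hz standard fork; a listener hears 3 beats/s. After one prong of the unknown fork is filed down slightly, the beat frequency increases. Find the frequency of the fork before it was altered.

851 Hz

|f − 848| = 3, so the fork was at either 845 Hz or 851 Hz.
Filing a prong removes mass and raises the fork's frequency; the adjustment raises the fork's frequency.
The beat rate rose, so the adjustment moved the fork further from 848 Hz — it was already above the reference.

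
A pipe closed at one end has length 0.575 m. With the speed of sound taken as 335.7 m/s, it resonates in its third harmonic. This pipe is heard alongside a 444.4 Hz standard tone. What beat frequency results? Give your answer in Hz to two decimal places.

Closed pipe (odd harmonics): f_n = n·v/(4L) = 3·335.7/(4·0.575) = 437.8696 Hz.
f_beat = |437.8696 − 444.4| = 6.53 Hz.

6.53 Hz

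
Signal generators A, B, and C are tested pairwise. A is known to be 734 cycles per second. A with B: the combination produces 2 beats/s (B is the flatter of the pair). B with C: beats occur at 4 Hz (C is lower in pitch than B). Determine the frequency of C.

B is below A, so f_B = 734 − 2 = 732 Hz.
C is below B, so f_C = 732 − 4 = 728 Hz.

728 Hz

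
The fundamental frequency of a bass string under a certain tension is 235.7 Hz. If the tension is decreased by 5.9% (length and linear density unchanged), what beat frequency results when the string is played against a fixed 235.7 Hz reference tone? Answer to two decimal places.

For a string, f ∝ √T, so the new frequency is 235.7·√0.941 = 228.6411 Hz.
f_beat = |228.6411 − 235.7| = 7.06 Hz.

7.06 Hz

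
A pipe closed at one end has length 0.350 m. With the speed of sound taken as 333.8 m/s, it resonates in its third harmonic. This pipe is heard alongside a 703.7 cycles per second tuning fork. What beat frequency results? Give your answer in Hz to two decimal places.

Closed pipe (odd harmonics): f_n = n·v/(4L) = 3·333.8/(4·0.350) = 715.2857 Hz.
f_beat = |715.2857 − 703.7| = 11.59 Hz.

11.59 Hz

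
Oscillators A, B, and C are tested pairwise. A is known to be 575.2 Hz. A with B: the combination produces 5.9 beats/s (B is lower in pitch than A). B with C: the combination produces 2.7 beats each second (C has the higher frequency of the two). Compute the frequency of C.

B is below A, so f_B = 575.2 − 5.9 = 569.3 Hz.
C is above B, so f_C = 569.3 + 2.7 = 572 Hz.

572 Hz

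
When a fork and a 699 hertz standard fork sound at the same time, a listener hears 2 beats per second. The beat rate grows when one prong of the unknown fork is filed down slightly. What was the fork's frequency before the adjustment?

|f − 699| = 2, so the fork was at either 697 Hz or 701 Hz.
Filing a prong removes mass and raises the fork's frequency; the adjustment raises the fork's frequency.
The beat rate rose, so the adjustment moved the fork further from 699 Hz — it was already above the reference.

701 Hz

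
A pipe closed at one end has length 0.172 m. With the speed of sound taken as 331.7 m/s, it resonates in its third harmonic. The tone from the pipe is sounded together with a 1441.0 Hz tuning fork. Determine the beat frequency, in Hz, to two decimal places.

5.37 Hz

Closed pipe (odd harmonics): f_n = n·v/(4L) = 3·331.7/(4·0.172) = 1446.3663 Hz.
f_beat = |1446.3663 − 1441.0| = 5.37 Hz.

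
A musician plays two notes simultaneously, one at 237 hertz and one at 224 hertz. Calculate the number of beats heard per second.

13 Hz

Beats arise from superposition of two nearby frequencies; the beat rate is |f₁ − f₂|.
|237 − 224| = 13 Hz.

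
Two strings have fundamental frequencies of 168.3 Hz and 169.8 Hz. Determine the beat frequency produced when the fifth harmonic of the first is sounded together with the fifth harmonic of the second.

Fifth harmonic of the first: 5·168.3 = 841.5 Hz.
Fifth harmonic of the second: 5·169.8 = 849.0 Hz.
f_beat = |841.5 − 849.0| = 7.5 Hz.

7.5 Hz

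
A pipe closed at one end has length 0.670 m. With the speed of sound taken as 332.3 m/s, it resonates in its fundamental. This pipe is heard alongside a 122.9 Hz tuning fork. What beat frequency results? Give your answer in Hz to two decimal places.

1.09 Hz

Closed pipe (odd harmonics): f_n = n·v/(4L) = 1·332.3/(4·0.670) = 123.9925 Hz.
f_beat = |123.9925 − 122.9| = 1.09 Hz.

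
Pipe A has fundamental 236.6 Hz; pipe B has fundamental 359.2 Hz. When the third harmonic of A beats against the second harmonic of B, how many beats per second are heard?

8.6 Hz

Third harmonic of the first: 3·236.6 = 709.8 Hz.
Second harmonic of the second: 2·359.2 = 718.4 Hz.
f_beat = |709.8 − 718.4| = 8.6 Hz.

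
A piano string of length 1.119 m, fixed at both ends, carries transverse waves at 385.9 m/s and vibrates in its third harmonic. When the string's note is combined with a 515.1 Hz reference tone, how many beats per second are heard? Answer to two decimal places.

2.19 Hz

For a string fixed at both ends, f_n = n·v/(2L) = 3·385.9/(2·1.119) = 517.2922 Hz.
f_beat = |517.2922 − 515.1| = 2.19 Hz.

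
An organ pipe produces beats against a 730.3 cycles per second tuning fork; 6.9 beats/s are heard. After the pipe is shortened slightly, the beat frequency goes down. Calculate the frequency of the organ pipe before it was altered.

|f − 730.3| = 6.9, so the organ pipe was at either 723.4 Hz or 737.2 Hz.
A shorter pipe has a higher fundamental; the adjustment raises the organ pipe's frequency.
The beat rate fell, so the adjustment moved the organ pipe toward 730.3 Hz — it must have started below the reference.

723.4 Hz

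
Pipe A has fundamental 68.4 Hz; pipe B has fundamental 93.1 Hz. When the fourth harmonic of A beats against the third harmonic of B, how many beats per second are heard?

Fourth harmonic of the first: 4·68.4 = 273.6 Hz.
Third harmonic of the second: 3·93.1 = 279.3 Hz.
f_beat = |273.6 − 279.3| = 5.7 Hz.

5.7 Hz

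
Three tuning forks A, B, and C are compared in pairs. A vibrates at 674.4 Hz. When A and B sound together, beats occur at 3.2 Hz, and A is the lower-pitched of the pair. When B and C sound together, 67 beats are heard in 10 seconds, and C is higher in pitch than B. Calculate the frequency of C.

B is above A, so f_B = 674.4 + 3.2 = 677.6 Hz.
B–C: Beat frequency = 67/10 = 6.7 Hz.
C is above B, so f_C = 677.6 + 6.7 = 684.3 Hz.

684.3 Hz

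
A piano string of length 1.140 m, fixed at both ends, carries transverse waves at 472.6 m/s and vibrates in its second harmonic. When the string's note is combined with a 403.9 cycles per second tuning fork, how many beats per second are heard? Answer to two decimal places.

10.66 Hz

For a string fixed at both ends, f_n = n·v/(2L) = 2·472.6/(2·1.140) = 414.5614 Hz.
f_beat = |414.5614 − 403.9| = 10.66 Hz.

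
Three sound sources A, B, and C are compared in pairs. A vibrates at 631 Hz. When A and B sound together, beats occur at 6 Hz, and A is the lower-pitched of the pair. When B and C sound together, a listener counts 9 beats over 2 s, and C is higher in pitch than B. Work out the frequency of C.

641.5 Hz

B is above A, so f_B = 631 + 6 = 637 Hz.
B–C: Beat frequency = 9/2 = 4.5 Hz.
C is above B, so f_C = 637 + 4.5 = 641.5 Hz.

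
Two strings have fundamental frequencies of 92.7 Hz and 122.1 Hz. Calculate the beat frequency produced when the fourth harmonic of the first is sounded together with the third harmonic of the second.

Fourth harmonic of the first: 4·92.7 = 370.8 Hz.
Third harmonic of the second: 3·122.1 = 366.3 Hz.
f_beat = |370.8 − 366.3| = 4.5 Hz.

4.5 Hz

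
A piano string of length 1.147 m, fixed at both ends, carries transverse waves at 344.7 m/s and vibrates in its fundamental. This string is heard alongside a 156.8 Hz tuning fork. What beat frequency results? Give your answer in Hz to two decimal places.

6.54 Hz

For a string fixed at both ends, f_n = n·v/(2L) = 1·344.7/(2·1.147) = 150.2616 Hz.
f_beat = |150.2616 − 156.8| = 6.54 Hz.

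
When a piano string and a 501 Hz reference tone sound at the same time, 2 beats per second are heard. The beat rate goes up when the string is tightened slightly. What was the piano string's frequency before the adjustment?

503 Hz

|f − 501| = 2, so the piano string was at either 499 Hz or 503 Hz.
Increasing tension raises a string's frequency; the adjustment raises the piano string's frequency.
The beat rate rose, so the adjustment moved the piano string further from 501 Hz — it was already above the reference.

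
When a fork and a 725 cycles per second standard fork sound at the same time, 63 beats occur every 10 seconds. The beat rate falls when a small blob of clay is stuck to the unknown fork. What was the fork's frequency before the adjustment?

731.3 Hz

Beat frequency = 63/10 = 6.3 Hz.
|f − 725| = 6.3, so the fork was at either 718.7 Hz or 731.3 Hz.
Adding mass to a fork lowers its frequency; the adjustment lowers the fork's frequency.
The beat rate fell, so the adjustment moved the fork toward 725 Hz — it must have started above the reference.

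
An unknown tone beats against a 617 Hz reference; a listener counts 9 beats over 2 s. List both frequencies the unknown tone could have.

612.5 Hz or 621.5 Hz

Beat frequency = 9/2 = 4.5 Hz.
|f − 617| = 4.5, so f = 617 ± 4.5.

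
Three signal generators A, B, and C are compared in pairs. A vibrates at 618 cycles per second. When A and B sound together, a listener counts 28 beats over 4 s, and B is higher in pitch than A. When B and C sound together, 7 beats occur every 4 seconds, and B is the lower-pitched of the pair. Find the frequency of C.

A–B: Beat frequency = 28/4 = 7 Hz.
B is above A, so f_B = 618 + 7 = 625 Hz.
B–C: Beat frequency = 7/4 = 1.75 Hz.
C is above B, so f_C = 625 + 1.75 = 626.75 Hz.

626.75 Hz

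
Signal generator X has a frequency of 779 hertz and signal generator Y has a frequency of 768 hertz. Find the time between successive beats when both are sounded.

0.091 s

f_beat = |779 − 768| = 11 Hz.
Beat period T = 1 / f_beat = 1 / 11 s.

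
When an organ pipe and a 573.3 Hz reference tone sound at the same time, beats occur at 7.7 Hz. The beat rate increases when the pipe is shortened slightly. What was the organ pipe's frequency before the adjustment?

581 Hz

|f − 573.3| = 7.7, so the organ pipe was at either 565.6 Hz or 581 Hz.
A shorter pipe has a higher fundamental; the adjustment raises the organ pipe's frequency.
The beat rate rose, so the adjustment moved the organ pipe further from 573.3 Hz — it was already above the reference.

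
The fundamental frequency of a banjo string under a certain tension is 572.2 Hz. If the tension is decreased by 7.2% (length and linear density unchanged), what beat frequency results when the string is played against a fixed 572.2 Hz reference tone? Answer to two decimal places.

For a string, f ∝ √T, so the new frequency is 572.2·√0.928 = 551.2160 Hz.
f_beat = |551.2160 − 572.2| = 20.98 Hz.

20.98 Hz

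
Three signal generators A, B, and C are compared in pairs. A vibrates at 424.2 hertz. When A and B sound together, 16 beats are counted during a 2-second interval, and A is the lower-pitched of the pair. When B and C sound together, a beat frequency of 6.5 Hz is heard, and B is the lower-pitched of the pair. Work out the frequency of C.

A–B: Beat frequency = 16/2 = 8 Hz.
B is above A, so f_B = 424.2 + 8 = 432.2 Hz.
C is above B, so f_C = 432.2 + 6.5 = 438.7 Hz.

438.7 Hz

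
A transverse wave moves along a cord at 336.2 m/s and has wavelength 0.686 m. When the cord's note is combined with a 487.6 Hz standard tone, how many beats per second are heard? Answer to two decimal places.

Source frequency f = v/λ = 336.2/0.686 = 490.0875 Hz.
f_beat = |490.0875 − 487.6| = 2.49 Hz.

2.49 Hz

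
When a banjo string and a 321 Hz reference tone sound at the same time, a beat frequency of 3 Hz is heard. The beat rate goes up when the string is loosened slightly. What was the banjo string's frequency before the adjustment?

|f − 321| = 3, so the banjo string was at either 318 Hz or 324 Hz.
Reducing tension lowers a string's frequency; the adjustment lowers the banjo string's frequency.
The beat rate rose, so the adjustment moved the banjo string further from 321 Hz — it was already below the reference.

318 Hz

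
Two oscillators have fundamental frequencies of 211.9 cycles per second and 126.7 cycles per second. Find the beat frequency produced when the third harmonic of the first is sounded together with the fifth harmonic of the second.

Third harmonic of the first: 3·211.9 = 635.7 Hz.
Fifth harmonic of the second: 5·126.7 = 633.5 Hz.
f_beat = |635.7 − 633.5| = 2.2 Hz.

2.2 Hz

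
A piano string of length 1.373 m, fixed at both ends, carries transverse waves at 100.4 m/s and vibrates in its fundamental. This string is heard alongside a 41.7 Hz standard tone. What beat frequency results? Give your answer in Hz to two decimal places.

5.14 Hz

For a string fixed at both ends, f_n = n·v/(2L) = 1·100.4/(2·1.373) = 36.5623 Hz.
f_beat = |36.5623 − 41.7| = 5.14 Hz.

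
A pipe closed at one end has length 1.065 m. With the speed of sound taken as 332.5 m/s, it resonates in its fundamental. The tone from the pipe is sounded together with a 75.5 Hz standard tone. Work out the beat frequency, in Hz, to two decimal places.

Closed pipe (odd harmonics): f_n = n·v/(4L) = 1·332.5/(4·1.065) = 78.0516 Hz.
f_beat = |78.0516 − 75.5| = 2.55 Hz.

2.55 Hz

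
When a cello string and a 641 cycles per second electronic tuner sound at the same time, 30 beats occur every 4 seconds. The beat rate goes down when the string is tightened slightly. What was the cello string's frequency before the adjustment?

633.5 Hz

Beat frequency = 30/4 = 7.5 Hz.
|f − 641| = 7.5, so the cello string was at either 633.5 Hz or 648.5 Hz.
Increasing tension raises a string's frequency; the adjustment raises the cello string's frequency.
The beat rate fell, so the adjustment moved the cello string toward 641 Hz — it must have started below the reference.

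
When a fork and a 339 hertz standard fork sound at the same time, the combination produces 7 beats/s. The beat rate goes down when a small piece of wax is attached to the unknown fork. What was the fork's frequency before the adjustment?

346 Hz

|f − 339| = 7, so the fork was at either 332 Hz or 346 Hz.
Loading a fork with wax lowers its frequency; the adjustment lowers the fork's frequency.
The beat rate fell, so the adjustment moved the fork toward 339 Hz — it must have started above the reference.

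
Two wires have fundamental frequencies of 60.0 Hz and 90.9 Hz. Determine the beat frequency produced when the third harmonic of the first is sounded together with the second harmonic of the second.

1.8 Hz

Third harmonic of the first: 3·60.0 = 180.0 Hz.
Second harmonic of the second: 2·90.9 = 181.8 Hz.
f_beat = |180.0 − 181.8| = 1.8 Hz.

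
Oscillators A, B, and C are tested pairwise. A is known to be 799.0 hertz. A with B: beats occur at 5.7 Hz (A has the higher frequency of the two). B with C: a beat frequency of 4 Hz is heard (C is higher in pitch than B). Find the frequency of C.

B is below A, so f_B = 799.0 − 5.7 = 793.3 Hz.
C is above B, so f_C = 793.3 + 4 = 797.3 Hz.

797.3 Hz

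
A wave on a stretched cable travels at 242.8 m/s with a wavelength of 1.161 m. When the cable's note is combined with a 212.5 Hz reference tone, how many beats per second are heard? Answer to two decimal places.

Source frequency f = v/λ = 242.8/1.161 = 209.1301 Hz.
f_beat = |209.1301 − 212.5| = 3.37 Hz.

3.37 Hz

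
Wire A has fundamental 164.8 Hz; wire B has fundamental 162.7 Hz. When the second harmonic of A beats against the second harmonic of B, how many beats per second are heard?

4.2 Hz

Second harmonic of the first: 2·164.8 = 329.6 Hz.
Second harmonic of the second: 2·162.7 = 325.4 Hz.
f_beat = |329.6 − 325.4| = 4.2 Hz.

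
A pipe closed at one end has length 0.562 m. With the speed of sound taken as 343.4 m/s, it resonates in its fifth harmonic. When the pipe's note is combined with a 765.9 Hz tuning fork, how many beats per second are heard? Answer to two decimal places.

2.11 Hz

Closed pipe (odd harmonics): f_n = n·v/(4L) = 5·343.4/(4·0.562) = 763.7900 Hz.
f_beat = |763.7900 − 765.9| = 2.11 Hz.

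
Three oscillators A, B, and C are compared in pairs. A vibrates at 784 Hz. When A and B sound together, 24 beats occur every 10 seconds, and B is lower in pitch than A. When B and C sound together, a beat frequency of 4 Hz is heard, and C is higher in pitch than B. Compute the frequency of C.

785.6 Hz

A–B: Beat frequency = 24/10 = 2.4 Hz.
B is below A, so f_B = 784 − 2.4 = 781.6 Hz.
C is above B, so f_C = 781.6 + 4 = 785.6 Hz.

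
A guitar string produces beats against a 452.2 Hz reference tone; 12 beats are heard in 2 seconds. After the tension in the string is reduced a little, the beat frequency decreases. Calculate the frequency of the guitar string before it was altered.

458.2 Hz

Beat frequency = 12/2 = 6 Hz.
|f − 452.2| = 6, so the guitar string was at either 446.2 Hz or 458.2 Hz.
Lower tension means lower frequency; the adjustment lowers the guitar string's frequency.
The beat rate fell, so the adjustment moved the guitar string toward 452.2 Hz — it must have started above the reference.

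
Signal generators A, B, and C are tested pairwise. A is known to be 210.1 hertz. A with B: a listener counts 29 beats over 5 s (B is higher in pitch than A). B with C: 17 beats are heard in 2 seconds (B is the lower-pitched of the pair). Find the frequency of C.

A–B: Beat frequency = 29/5 = 5.8 Hz.
B is above A, so f_B = 210.1 + 5.8 = 215.9 Hz.
B–C: Beat frequency = 17/2 = 8.5 Hz.
C is above B, so f_C = 215.9 + 8.5 = 224.4 Hz.

224.4 Hz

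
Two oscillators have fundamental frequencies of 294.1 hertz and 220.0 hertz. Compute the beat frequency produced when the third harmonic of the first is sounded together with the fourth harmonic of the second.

2.3 Hz

Third harmonic of the first: 3·294.1 = 882.3 Hz.
Fourth harmonic of the second: 4·220.0 = 880.0 Hz.
f_beat = |882.3 − 880.0| = 2.3 Hz.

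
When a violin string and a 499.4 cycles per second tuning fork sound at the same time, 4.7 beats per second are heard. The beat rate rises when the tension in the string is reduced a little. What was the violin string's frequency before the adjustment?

494.7 Hz

|f − 499.4| = 4.7, so the violin string was at either 494.7 Hz or 504.1 Hz.
Lower tension means lower frequency; the adjustment lowers the violin string's frequency.
The beat rate rose, so the adjustment moved the violin string further from 499.4 Hz — it was already below the reference.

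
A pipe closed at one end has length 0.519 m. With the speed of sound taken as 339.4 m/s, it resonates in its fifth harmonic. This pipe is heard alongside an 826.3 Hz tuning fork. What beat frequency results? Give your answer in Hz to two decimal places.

8.86 Hz

Closed pipe (odd harmonics): f_n = n·v/(4L) = 5·339.4/(4·0.519) = 817.4374 Hz.
f_beat = |817.4374 − 826.3| = 8.86 Hz.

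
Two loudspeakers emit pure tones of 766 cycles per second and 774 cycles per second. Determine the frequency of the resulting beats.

f_beat = |f₁ − f₂|.
|766 − 774| = 8 Hz.

8 Hz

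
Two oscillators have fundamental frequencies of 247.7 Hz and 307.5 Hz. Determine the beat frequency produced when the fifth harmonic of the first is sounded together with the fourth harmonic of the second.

8.5 Hz

Fifth harmonic of the first: 5·247.7 = 1238.5 Hz.
Fourth harmonic of the second: 4·307.5 = 1230.0 Hz.
f_beat = |1238.5 − 1230.0| = 8.5 Hz.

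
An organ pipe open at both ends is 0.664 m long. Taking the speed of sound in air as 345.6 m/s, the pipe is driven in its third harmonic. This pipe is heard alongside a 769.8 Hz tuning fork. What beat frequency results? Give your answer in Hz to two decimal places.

10.92 Hz

Open pipe: f_n = n·v/(2L) = 3·345.6/(2·0.664) = 780.7229 Hz.
f_beat = |780.7229 − 769.8| = 10.92 Hz.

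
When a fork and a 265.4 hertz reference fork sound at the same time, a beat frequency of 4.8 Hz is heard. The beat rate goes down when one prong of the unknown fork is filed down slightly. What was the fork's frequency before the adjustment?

260.6 Hz

|f − 265.4| = 4.8, so the fork was at either 260.6 Hz or 270.2 Hz.
Filing a prong removes mass and raises the fork's frequency; the adjustment raises the fork's frequency.
The beat rate fell, so the adjustment moved the fork toward 265.4 Hz — it must have started below the reference.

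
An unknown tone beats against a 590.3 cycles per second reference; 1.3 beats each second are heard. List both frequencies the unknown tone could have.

589 Hz or 591.6 Hz

|f − 590.3| = 1.3, so f = 590.3 ± 1.3.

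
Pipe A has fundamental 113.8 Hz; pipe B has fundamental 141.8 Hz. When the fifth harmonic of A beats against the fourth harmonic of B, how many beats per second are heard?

Fifth harmonic of the first: 5·113.8 = 569.0 Hz.
Fourth harmonic of the second: 4·141.8 = 567.2 Hz.
f_beat = |569.0 − 567.2| = 1.8 Hz.

1.8 Hz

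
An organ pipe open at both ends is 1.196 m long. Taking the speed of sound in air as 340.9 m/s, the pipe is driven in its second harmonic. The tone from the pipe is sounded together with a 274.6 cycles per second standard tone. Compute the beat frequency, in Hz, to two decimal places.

Open pipe: f_n = n·v/(2L) = 2·340.9/(2·1.196) = 285.0334 Hz.
f_beat = |285.0334 − 274.6| = 10.43 Hz.

10.43 Hz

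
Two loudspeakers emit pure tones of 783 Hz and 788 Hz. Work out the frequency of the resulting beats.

Beats arise from superposition of two nearby frequencies; the beat rate is |f₁ − f₂|.
|783 − 788| = 5 Hz.

5 Hz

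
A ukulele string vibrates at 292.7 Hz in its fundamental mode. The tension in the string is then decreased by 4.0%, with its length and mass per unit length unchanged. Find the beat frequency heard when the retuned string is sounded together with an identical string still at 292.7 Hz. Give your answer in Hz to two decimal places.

5.91 Hz

For a string, f ∝ √T, so the new frequency is 292.7·√0.960 = 286.7863 Hz.
f_beat = |286.7863 − 292.7| = 5.91 Hz.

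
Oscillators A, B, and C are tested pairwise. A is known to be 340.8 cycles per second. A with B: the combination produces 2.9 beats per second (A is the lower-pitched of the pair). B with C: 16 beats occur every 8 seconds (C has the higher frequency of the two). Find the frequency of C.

B is above A, so f_B = 340.8 + 2.9 = 343.7 Hz.
B–C: Beat frequency = 16/8 = 2 Hz.
C is above B, so f_C = 343.7 + 2 = 345.7 Hz.

345.7 Hz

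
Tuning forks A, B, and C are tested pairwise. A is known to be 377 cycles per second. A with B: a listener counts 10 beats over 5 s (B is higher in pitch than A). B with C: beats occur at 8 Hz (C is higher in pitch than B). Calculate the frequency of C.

387 Hz

A–B: Beat frequency = 10/5 = 2 Hz.
B is above A, so f_B = 377 + 2 = 379 Hz.
C is above B, so f_C = 379 + 8 = 387 Hz.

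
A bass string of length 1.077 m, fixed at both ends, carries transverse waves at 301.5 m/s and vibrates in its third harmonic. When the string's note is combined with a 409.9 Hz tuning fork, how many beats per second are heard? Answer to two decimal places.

For a string fixed at both ends, f_n = n·v/(2L) = 3·301.5/(2·1.077) = 419.9164 Hz.
f_beat = |419.9164 − 409.9| = 10.02 Hz.

10.02 Hz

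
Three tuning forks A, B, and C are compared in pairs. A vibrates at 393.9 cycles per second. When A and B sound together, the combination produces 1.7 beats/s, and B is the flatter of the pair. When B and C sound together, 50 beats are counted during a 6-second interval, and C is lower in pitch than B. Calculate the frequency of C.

383.8667 Hz

B is below A, so f_B = 393.9 − 1.7 = 392.2 Hz.
B–C: Beat frequency = 50/6 = 8.3333 Hz.
C is below B, so f_C = 392.2 − 8.3333 = 383.8667 Hz.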